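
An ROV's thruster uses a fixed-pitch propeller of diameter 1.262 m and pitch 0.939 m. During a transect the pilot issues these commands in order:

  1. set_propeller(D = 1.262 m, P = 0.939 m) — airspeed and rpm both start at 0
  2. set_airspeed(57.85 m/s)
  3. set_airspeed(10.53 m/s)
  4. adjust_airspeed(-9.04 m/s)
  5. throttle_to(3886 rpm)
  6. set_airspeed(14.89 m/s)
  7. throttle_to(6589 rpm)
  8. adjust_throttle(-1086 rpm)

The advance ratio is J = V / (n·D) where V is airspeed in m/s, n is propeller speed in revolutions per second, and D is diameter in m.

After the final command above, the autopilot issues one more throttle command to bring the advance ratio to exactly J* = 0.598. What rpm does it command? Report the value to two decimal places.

rpm = 1183.82

set_propeller: D = 1.262 m, P = 0.939 m (p = P/D = 0.744057); state ← (V=0, rpm=0)
set_airspeed(57.85): V ← 57.85 m/s
set_airspeed(10.53): V ← 10.53 m/s
adjust_airspeed(-9.04): V ← 10.53 -9.04 = 1.49 m/s
throttle_to(3886): rpm ← 3886
set_airspeed(14.89): V ← 14.89 m/s
throttle_to(6589): rpm ← 6589
adjust_throttle(-1086): rpm ← 6589 -1086 = 5503
final state: V = 14.89 m/s, rpm = 5503 → n = rpm/60 = 91.716667 rev/s
target J* = 0.598; solve J* = V/(n·D) for n: n = V/(J*·D) = 14.89/(0.598 × 1.262) = 19.730321 rev/s
rpm = 60·n = 1183.819281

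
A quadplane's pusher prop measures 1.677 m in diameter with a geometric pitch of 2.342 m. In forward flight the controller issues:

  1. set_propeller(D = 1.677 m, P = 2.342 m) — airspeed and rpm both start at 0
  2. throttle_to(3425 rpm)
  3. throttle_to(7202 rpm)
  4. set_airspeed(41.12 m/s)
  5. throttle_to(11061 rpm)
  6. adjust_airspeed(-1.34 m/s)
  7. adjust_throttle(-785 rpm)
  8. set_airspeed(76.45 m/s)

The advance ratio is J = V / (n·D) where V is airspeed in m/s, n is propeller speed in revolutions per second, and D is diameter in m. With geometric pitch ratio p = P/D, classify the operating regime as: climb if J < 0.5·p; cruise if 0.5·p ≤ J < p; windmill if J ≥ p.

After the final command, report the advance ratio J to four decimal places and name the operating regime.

J = 0.2662, regime = climb

set_propeller: D = 1.677 m, P = 2.342 m (p = P/D = 1.396541); state ← (V=0, rpm=0)
throttle_to(3425): rpm ← 3425
throttle_to(7202): rpm ← 7202
set_airspeed(41.12): V ← 41.12 m/s
throttle_to(11061): rpm ← 11061
adjust_airspeed(-1.34): V ← 41.12 -1.34 = 39.78 m/s
adjust_throttle(-785): rpm ← 11061 -785 = 10276
set_airspeed(76.45): V ← 76.45 m/s
final state: V = 76.45 m/s, rpm = 10276 → n = rpm/60 = 171.266667 rev/s
J = V / (n·D) = 76.45 / (171.266667 × 1.677) = 0.266178
regime bands: climb J<0.6983 | cruise [0.6983, 1.3965) | windmill J≥1.3965
J = 0.2662 → climb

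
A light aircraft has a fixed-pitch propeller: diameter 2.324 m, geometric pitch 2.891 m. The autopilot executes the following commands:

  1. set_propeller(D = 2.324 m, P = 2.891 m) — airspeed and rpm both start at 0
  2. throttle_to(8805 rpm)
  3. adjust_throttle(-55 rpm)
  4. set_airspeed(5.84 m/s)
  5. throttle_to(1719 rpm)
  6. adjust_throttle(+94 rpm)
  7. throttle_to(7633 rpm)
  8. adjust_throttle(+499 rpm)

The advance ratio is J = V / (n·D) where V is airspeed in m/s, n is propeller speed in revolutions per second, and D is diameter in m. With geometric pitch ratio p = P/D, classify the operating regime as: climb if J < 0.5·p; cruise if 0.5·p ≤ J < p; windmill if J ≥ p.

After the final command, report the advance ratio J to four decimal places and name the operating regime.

J = 0.0185, regime = climb

set_propeller: D = 2.324 m, P = 2.891 m (p = P/D = 1.243976); state ← (V=0, rpm=0)
throttle_to(8805): rpm ← 8805
adjust_throttle(-55): rpm ← 8805 -55 = 8750
set_airspeed(5.84): V ← 5.84 m/s
throttle_to(1719): rpm ← 1719
adjust_throttle(+94): rpm ← 1719 +94 = 1813
throttle_to(7633): rpm ← 7633
adjust_throttle(+499): rpm ← 7633 +499 = 8132
final state: V = 5.84 m/s, rpm = 8132 → n = rpm/60 = 135.533333 rev/s
J = V / (n·D) = 5.84 / (135.533333 × 2.324) = 0.018541
regime bands: climb J<0.6220 | cruise [0.6220, 1.2440) | windmill J≥1.2440
J = 0.0185 → climb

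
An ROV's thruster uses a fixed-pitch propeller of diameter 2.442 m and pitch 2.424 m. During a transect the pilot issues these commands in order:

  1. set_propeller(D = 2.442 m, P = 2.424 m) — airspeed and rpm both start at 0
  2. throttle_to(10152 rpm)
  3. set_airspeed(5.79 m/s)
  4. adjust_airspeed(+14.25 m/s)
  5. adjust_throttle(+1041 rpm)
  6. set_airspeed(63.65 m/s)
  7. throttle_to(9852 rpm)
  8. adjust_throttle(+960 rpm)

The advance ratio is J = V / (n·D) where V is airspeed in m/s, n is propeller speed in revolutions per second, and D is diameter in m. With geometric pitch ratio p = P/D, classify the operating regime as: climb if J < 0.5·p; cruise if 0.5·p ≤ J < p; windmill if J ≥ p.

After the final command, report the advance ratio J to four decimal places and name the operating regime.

set_propeller: D = 2.442 m, P = 2.424 m (p = P/D = 0.992629); state ← (V=0, rpm=0)
throttle_to(10152): rpm ← 10152
set_airspeed(5.79): V ← 5.79 m/s
adjust_airspeed(+14.25): V ← 5.79 +14.25 = 20.04 m/s
adjust_throttle(+1041): rpm ← 10152 +1041 = 11193
set_airspeed(63.65): V ← 63.65 m/s
throttle_to(9852): rpm ← 9852
adjust_throttle(+960): rpm ← 9852 +960 = 10812
final state: V = 63.65 m/s, rpm = 10812 → n = rpm/60 = 180.200000 rev/s
J = V / (n·D) = 63.65 / (180.200000 × 2.442) = 0.144643
regime bands: climb J<0.4963 | cruise [0.4963, 0.9926) | windmill J≥0.9926
J = 0.1446 → climb

J = 0.1446, regime = climb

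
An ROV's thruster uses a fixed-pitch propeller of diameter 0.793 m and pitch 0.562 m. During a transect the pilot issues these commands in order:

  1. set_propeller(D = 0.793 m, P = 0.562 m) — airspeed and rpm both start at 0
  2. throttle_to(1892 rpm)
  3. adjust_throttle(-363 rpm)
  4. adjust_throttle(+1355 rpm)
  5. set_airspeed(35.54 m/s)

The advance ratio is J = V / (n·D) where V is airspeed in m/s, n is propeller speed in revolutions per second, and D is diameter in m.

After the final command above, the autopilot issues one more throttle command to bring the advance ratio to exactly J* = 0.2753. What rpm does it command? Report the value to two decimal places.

rpm = 9767.63

set_propeller: D = 0.793 m, P = 0.562 m (p = P/D = 0.708701); state ← (V=0, rpm=0)
throttle_to(1892): rpm ← 1892
adjust_throttle(-363): rpm ← 1892 -363 = 1529
adjust_throttle(+1355): rpm ← 1529 +1355 = 2884
set_airspeed(35.54): V ← 35.54 m/s
final state: V = 35.54 m/s, rpm = 2884 → n = rpm/60 = 48.066667 rev/s
target J* = 0.2753; solve J* = V/(n·D) for n: n = V/(J*·D) = 35.54/(0.2753 × 0.793) = 162.793861 rev/s
rpm = 60·n = 9767.631688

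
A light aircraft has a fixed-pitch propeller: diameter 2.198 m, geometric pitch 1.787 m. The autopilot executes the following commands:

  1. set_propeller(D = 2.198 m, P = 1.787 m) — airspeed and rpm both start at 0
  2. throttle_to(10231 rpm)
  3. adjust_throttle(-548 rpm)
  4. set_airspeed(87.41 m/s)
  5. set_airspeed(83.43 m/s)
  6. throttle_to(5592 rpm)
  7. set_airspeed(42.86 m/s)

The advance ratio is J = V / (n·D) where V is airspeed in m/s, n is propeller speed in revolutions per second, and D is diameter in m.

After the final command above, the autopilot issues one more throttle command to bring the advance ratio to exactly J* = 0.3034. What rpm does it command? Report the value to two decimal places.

set_propeller: D = 2.198 m, P = 1.787 m (p = P/D = 0.813012); state ← (V=0, rpm=0)
throttle_to(10231): rpm ← 10231
adjust_throttle(-548): rpm ← 10231 -548 = 9683
set_airspeed(87.41): V ← 87.41 m/s
set_airspeed(83.43): V ← 83.43 m/s
throttle_to(5592): rpm ← 5592
set_airspeed(42.86): V ← 42.86 m/s
final state: V = 42.86 m/s, rpm = 5592 → n = rpm/60 = 93.200000 rev/s
target J* = 0.3034; solve J* = V/(n·D) for n: n = V/(J*·D) = 42.86/(0.3034 × 2.198) = 64.270089 rev/s
rpm = 60·n = 3856.205348

rpm = 3856.21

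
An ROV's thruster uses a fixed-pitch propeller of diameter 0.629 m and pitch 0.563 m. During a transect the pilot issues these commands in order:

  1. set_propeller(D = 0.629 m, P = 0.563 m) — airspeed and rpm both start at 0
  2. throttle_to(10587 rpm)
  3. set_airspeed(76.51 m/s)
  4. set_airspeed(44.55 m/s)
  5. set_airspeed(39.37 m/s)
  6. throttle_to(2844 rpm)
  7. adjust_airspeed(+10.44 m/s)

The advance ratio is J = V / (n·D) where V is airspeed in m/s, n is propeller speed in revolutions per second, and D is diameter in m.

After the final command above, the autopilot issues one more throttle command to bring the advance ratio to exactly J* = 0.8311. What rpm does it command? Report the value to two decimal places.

rpm = 5716.94

set_propeller: D = 0.629 m, P = 0.563 m (p = P/D = 0.895072); state ← (V=0, rpm=0)
throttle_to(10587): rpm ← 10587
set_airspeed(76.51): V ← 76.51 m/s
set_airspeed(44.55): V ← 44.55 m/s
set_airspeed(39.37): V ← 39.37 m/s
throttle_to(2844): rpm ← 2844
adjust_airspeed(+10.44): V ← 39.37 +10.44 = 49.81 m/s
final state: V = 49.81 m/s, rpm = 2844 → n = rpm/60 = 47.400000 rev/s
target J* = 0.8311; solve J* = V/(n·D) for n: n = V/(J*·D) = 49.81/(0.8311 × 0.629) = 95.282384 rev/s
rpm = 60·n = 5716.943029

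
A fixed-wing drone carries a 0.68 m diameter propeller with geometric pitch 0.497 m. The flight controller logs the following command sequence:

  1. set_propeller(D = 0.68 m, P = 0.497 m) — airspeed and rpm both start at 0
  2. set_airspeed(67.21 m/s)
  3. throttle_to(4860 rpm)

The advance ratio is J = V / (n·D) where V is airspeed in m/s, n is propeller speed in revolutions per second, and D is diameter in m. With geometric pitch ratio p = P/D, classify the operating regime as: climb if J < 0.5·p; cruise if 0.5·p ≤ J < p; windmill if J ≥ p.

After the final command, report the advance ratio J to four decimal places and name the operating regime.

set_propeller: D = 0.68 m, P = 0.497 m (p = P/D = 0.730882); state ← (V=0, rpm=0)
set_airspeed(67.21): V ← 67.21 m/s
throttle_to(4860): rpm ← 4860
final state: V = 67.21 m/s, rpm = 4860 → n = rpm/60 = 81.000000 rev/s
J = V / (n·D) = 67.21 / (81.000000 × 0.68) = 1.220225
regime bands: climb J<0.3654 | cruise [0.3654, 0.7309) | windmill J≥0.7309
J = 1.2202 → windmill

J = 1.2202, regime = windmill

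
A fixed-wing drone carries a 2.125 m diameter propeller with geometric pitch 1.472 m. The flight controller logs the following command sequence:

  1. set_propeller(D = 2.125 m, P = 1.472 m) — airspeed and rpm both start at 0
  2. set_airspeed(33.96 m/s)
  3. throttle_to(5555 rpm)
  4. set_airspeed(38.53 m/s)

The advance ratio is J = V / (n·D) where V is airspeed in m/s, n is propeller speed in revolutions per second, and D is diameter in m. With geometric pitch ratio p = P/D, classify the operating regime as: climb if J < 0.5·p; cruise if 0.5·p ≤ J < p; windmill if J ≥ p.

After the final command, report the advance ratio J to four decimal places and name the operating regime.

J = 0.1958, regime = climb

set_propeller: D = 2.125 m, P = 1.472 m (p = P/D = 0.692706); state ← (V=0, rpm=0)
set_airspeed(33.96): V ← 33.96 m/s
throttle_to(5555): rpm ← 5555
set_airspeed(38.53): V ← 38.53 m/s
final state: V = 38.53 m/s, rpm = 5555 → n = rpm/60 = 92.583333 rev/s
J = V / (n·D) = 38.53 / (92.583333 × 2.125) = 0.195843
regime bands: climb J<0.3464 | cruise [0.3464, 0.6927) | windmill J≥0.6927
J = 0.1958 → climb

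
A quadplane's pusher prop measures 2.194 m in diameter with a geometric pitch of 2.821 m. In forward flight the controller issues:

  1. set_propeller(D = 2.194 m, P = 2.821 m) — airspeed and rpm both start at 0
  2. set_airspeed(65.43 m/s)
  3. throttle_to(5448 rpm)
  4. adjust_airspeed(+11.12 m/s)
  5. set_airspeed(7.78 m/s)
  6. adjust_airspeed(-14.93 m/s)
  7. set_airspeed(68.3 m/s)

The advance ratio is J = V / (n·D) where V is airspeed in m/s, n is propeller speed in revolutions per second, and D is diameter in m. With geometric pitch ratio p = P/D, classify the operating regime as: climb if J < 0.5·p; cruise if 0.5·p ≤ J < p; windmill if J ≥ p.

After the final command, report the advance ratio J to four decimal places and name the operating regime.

set_propeller: D = 2.194 m, P = 2.821 m (p = P/D = 1.285779); state ← (V=0, rpm=0)
set_airspeed(65.43): V ← 65.43 m/s
throttle_to(5448): rpm ← 5448
adjust_airspeed(+11.12): V ← 65.43 +11.12 = 76.55 m/s
set_airspeed(7.78): V ← 7.78 m/s
adjust_airspeed(-14.93): V ← 7.78 -14.93 = -7.15 m/s
set_airspeed(68.3): V ← 68.3 m/s
final state: V = 68.3 m/s, rpm = 5448 → n = rpm/60 = 90.800000 rev/s
J = V / (n·D) = 68.3 / (90.800000 × 2.194) = 0.342845
regime bands: climb J<0.6429 | cruise [0.6429, 1.2858) | windmill J≥1.2858
J = 0.3428 → climb

J = 0.3428, regime = climb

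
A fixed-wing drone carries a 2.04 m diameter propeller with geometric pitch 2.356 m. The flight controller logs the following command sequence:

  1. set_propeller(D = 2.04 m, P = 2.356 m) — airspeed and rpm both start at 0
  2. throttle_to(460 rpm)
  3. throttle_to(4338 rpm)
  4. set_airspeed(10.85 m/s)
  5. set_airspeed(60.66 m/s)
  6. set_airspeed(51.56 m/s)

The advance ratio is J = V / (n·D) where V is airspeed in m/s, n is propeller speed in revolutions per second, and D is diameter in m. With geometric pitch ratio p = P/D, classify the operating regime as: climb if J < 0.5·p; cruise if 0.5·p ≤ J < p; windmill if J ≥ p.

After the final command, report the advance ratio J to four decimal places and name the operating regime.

J = 0.3496, regime = climb

set_propeller: D = 2.04 m, P = 2.356 m (p = P/D = 1.154902); state ← (V=0, rpm=0)
throttle_to(460): rpm ← 460
throttle_to(4338): rpm ← 4338
set_airspeed(10.85): V ← 10.85 m/s
set_airspeed(60.66): V ← 60.66 m/s
set_airspeed(51.56): V ← 51.56 m/s
final state: V = 51.56 m/s, rpm = 4338 → n = rpm/60 = 72.300000 rev/s
J = V / (n·D) = 51.56 / (72.300000 × 2.04) = 0.349578
regime bands: climb J<0.5775 | cruise [0.5775, 1.1549) | windmill J≥1.1549
J = 0.3496 → climb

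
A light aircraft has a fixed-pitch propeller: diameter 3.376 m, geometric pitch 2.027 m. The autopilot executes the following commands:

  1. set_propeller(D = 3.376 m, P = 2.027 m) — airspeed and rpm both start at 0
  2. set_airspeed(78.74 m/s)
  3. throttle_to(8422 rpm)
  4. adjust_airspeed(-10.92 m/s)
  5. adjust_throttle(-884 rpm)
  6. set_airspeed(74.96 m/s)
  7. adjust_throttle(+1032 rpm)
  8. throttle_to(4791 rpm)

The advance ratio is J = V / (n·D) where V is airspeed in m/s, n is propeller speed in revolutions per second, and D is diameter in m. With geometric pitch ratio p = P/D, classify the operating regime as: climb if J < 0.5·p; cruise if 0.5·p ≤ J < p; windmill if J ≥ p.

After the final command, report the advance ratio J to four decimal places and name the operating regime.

set_propeller: D = 3.376 m, P = 2.027 m (p = P/D = 0.600415); state ← (V=0, rpm=0)
set_airspeed(78.74): V ← 78.74 m/s
throttle_to(8422): rpm ← 8422
adjust_airspeed(-10.92): V ← 78.74 -10.92 = 67.82 m/s
adjust_throttle(-884): rpm ← 8422 -884 = 7538
set_airspeed(74.96): V ← 74.96 m/s
adjust_throttle(+1032): rpm ← 7538 +1032 = 8570
throttle_to(4791): rpm ← 4791
final state: V = 74.96 m/s, rpm = 4791 → n = rpm/60 = 79.850000 rev/s
J = V / (n·D) = 74.96 / (79.850000 × 3.376) = 0.278069
regime bands: climb J<0.3002 | cruise [0.3002, 0.6004) | windmill J≥0.6004
J = 0.2781 → climb

J = 0.2781, regime = climb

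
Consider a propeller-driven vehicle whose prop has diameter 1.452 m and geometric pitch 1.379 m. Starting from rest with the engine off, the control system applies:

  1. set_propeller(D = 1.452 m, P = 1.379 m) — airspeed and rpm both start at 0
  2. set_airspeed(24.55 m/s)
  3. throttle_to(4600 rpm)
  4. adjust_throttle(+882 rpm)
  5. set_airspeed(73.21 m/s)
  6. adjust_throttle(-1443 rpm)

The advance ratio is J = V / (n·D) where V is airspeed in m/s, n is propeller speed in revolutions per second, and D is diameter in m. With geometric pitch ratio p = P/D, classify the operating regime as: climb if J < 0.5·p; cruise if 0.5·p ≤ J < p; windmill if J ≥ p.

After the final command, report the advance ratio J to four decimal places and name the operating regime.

J = 0.7490, regime = cruise

set_propeller: D = 1.452 m, P = 1.379 m (p = P/D = 0.949725); state ← (V=0, rpm=0)
set_airspeed(24.55): V ← 24.55 m/s
throttle_to(4600): rpm ← 4600
adjust_throttle(+882): rpm ← 4600 +882 = 5482
set_airspeed(73.21): V ← 73.21 m/s
adjust_throttle(-1443): rpm ← 5482 -1443 = 4039
final state: V = 73.21 m/s, rpm = 4039 → n = rpm/60 = 67.316667 rev/s
J = V / (n·D) = 73.21 / (67.316667 × 1.452) = 0.748999
regime bands: climb J<0.4749 | cruise [0.4749, 0.9497) | windmill J≥0.9497
J = 0.7490 → cruise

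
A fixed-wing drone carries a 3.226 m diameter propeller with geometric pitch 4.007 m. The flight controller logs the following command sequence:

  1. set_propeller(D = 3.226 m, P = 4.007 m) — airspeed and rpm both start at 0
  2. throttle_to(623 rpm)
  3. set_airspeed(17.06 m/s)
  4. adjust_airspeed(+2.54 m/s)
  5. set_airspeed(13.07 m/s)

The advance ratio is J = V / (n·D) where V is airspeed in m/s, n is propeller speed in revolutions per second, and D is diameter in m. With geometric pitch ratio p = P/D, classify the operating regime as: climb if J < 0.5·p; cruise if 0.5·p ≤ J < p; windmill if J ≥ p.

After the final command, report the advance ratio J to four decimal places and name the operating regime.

set_propeller: D = 3.226 m, P = 4.007 m (p = P/D = 1.242095); state ← (V=0, rpm=0)
throttle_to(623): rpm ← 623
set_airspeed(17.06): V ← 17.06 m/s
adjust_airspeed(+2.54): V ← 17.06 +2.54 = 19.6 m/s
set_airspeed(13.07): V ← 13.07 m/s
final state: V = 13.07 m/s, rpm = 623 → n = rpm/60 = 10.383333 rev/s
J = V / (n·D) = 13.07 / (10.383333 × 3.226) = 0.390188
regime bands: climb J<0.6210 | cruise [0.6210, 1.2421) | windmill J≥1.2421
J = 0.3902 → climb

J = 0.3902, regime = climb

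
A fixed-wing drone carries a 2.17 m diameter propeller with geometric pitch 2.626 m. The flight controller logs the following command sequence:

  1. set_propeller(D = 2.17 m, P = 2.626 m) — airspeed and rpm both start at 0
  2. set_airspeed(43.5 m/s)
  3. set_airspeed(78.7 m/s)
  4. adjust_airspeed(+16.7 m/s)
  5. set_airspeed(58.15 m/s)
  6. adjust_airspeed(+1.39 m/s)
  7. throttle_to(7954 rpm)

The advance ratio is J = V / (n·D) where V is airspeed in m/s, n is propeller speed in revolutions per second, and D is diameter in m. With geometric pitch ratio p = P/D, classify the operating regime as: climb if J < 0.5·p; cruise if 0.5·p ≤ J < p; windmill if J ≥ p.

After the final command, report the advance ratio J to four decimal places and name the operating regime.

J = 0.2070, regime = climb

set_propeller: D = 2.17 m, P = 2.626 m (p = P/D = 1.210138); state ← (V=0, rpm=0)
set_airspeed(43.5): V ← 43.5 m/s
set_airspeed(78.7): V ← 78.7 m/s
adjust_airspeed(+16.7): V ← 78.7 +16.7 = 95.4 m/s
set_airspeed(58.15): V ← 58.15 m/s
adjust_airspeed(+1.39): V ← 58.15 +1.39 = 59.54 m/s
throttle_to(7954): rpm ← 7954
final state: V = 59.54 m/s, rpm = 7954 → n = rpm/60 = 132.566667 rev/s
J = V / (n·D) = 59.54 / (132.566667 × 2.17) = 0.206974
regime bands: climb J<0.6051 | cruise [0.6051, 1.2101) | windmill J≥1.2101
J = 0.2070 → climb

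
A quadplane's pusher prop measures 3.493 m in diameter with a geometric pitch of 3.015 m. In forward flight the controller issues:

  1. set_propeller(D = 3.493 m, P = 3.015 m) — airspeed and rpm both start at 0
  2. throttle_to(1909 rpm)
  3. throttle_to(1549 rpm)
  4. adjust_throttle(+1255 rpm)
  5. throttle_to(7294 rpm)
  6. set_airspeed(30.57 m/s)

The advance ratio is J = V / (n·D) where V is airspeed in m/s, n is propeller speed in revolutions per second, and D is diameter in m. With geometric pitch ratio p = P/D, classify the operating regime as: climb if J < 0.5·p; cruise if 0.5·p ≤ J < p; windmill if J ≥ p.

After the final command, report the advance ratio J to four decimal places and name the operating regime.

set_propeller: D = 3.493 m, P = 3.015 m (p = P/D = 0.863155); state ← (V=0, rpm=0)
throttle_to(1909): rpm ← 1909
throttle_to(1549): rpm ← 1549
adjust_throttle(+1255): rpm ← 1549 +1255 = 2804
throttle_to(7294): rpm ← 7294
set_airspeed(30.57): V ← 30.57 m/s
final state: V = 30.57 m/s, rpm = 7294 → n = rpm/60 = 121.566667 rev/s
J = V / (n·D) = 30.57 / (121.566667 × 3.493) = 0.071992
regime bands: climb J<0.4316 | cruise [0.4316, 0.8632) | windmill J≥0.8632
J = 0.0720 → climb

J = 0.0720, regime = climb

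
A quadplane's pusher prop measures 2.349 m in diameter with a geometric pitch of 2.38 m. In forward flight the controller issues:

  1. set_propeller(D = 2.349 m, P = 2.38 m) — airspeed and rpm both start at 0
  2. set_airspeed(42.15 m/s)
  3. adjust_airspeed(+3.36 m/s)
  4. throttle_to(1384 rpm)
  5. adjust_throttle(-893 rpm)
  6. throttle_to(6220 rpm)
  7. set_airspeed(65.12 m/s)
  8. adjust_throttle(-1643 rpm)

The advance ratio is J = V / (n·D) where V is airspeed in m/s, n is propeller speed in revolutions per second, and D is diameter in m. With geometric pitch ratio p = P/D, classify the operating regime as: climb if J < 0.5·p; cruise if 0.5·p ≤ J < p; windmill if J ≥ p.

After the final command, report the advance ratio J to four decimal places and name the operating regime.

J = 0.3634, regime = climb

set_propeller: D = 2.349 m, P = 2.38 m (p = P/D = 1.013197); state ← (V=0, rpm=0)
set_airspeed(42.15): V ← 42.15 m/s
adjust_airspeed(+3.36): V ← 42.15 +3.36 = 45.51 m/s
throttle_to(1384): rpm ← 1384
adjust_throttle(-893): rpm ← 1384 -893 = 491
throttle_to(6220): rpm ← 6220
set_airspeed(65.12): V ← 65.12 m/s
adjust_throttle(-1643): rpm ← 6220 -1643 = 4577
final state: V = 65.12 m/s, rpm = 4577 → n = rpm/60 = 76.283333 rev/s
J = V / (n·D) = 65.12 / (76.283333 × 2.349) = 0.363414
regime bands: climb J<0.5066 | cruise [0.5066, 1.0132) | windmill J≥1.0132
J = 0.3634 → climb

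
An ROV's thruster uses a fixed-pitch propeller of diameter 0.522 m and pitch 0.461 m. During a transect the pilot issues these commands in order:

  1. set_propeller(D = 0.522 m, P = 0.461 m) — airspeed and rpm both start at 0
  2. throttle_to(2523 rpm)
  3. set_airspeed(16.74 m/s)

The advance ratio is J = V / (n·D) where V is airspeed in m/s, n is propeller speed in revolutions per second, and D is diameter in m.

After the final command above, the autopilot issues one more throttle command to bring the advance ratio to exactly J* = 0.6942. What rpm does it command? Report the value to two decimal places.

rpm = 2771.73

set_propeller: D = 0.522 m, P = 0.461 m (p = P/D = 0.883142); state ← (V=0, rpm=0)
throttle_to(2523): rpm ← 2523
set_airspeed(16.74): V ← 16.74 m/s
final state: V = 16.74 m/s, rpm = 2523 → n = rpm/60 = 42.050000 rev/s
target J* = 0.6942; solve J* = V/(n·D) for n: n = V/(J*·D) = 16.74/(0.6942 × 0.522) = 46.195571 rev/s
rpm = 60·n = 2771.734271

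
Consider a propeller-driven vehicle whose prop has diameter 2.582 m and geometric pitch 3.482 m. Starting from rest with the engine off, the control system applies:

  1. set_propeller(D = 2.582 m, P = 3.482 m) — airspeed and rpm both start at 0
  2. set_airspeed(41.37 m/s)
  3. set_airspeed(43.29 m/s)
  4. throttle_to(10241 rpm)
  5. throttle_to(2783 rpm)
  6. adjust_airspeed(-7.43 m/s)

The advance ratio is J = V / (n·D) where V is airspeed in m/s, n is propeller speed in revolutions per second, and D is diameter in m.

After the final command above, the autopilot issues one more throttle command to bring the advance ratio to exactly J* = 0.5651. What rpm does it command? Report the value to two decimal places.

rpm = 1474.62

set_propeller: D = 2.582 m, P = 3.482 m (p = P/D = 1.348567); state ← (V=0, rpm=0)
set_airspeed(41.37): V ← 41.37 m/s
set_airspeed(43.29): V ← 43.29 m/s
throttle_to(10241): rpm ← 10241
throttle_to(2783): rpm ← 2783
adjust_airspeed(-7.43): V ← 43.29 -7.43 = 35.86 m/s
final state: V = 35.86 m/s, rpm = 2783 → n = rpm/60 = 46.383333 rev/s
target J* = 0.5651; solve J* = V/(n·D) for n: n = V/(J*·D) = 35.86/(0.5651 × 2.582) = 24.576993 rev/s
rpm = 60·n = 1474.619560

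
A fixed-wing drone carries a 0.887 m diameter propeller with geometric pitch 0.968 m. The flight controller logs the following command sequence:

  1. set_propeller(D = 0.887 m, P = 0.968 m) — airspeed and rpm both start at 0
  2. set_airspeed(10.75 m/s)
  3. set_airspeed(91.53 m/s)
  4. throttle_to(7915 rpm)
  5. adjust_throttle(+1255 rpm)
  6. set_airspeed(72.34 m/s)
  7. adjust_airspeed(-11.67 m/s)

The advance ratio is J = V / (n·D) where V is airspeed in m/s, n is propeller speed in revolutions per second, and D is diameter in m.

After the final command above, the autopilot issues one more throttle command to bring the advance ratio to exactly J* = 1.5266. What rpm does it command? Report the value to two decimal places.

rpm = 2688.29

set_propeller: D = 0.887 m, P = 0.968 m (p = P/D = 1.091319); state ← (V=0, rpm=0)
set_airspeed(10.75): V ← 10.75 m/s
set_airspeed(91.53): V ← 91.53 m/s
throttle_to(7915): rpm ← 7915
adjust_throttle(+1255): rpm ← 7915 +1255 = 9170
set_airspeed(72.34): V ← 72.34 m/s
adjust_airspeed(-11.67): V ← 72.34 -11.67 = 60.67 m/s
final state: V = 60.67 m/s, rpm = 9170 → n = rpm/60 = 152.833333 rev/s
target J* = 1.5266; solve J* = V/(n·D) for n: n = V/(J*·D) = 60.67/(1.5266 × 0.887) = 44.804859 rev/s
rpm = 60·n = 2688.291553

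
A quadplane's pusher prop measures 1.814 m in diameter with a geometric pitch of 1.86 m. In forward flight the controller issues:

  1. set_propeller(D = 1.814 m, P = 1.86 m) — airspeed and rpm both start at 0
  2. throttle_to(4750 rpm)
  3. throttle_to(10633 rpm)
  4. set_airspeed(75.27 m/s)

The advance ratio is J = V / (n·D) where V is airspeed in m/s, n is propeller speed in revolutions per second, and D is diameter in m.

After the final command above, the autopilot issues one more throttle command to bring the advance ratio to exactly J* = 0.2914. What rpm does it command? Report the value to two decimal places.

rpm = 8543.71

set_propeller: D = 1.814 m, P = 1.86 m (p = P/D = 1.025358); state ← (V=0, rpm=0)
throttle_to(4750): rpm ← 4750
throttle_to(10633): rpm ← 10633
set_airspeed(75.27): V ← 75.27 m/s
final state: V = 75.27 m/s, rpm = 10633 → n = rpm/60 = 177.216667 rev/s
target J* = 0.2914; solve J* = V/(n·D) for n: n = V/(J*·D) = 75.27/(0.2914 × 1.814) = 142.395113 rev/s
rpm = 60·n = 8543.706806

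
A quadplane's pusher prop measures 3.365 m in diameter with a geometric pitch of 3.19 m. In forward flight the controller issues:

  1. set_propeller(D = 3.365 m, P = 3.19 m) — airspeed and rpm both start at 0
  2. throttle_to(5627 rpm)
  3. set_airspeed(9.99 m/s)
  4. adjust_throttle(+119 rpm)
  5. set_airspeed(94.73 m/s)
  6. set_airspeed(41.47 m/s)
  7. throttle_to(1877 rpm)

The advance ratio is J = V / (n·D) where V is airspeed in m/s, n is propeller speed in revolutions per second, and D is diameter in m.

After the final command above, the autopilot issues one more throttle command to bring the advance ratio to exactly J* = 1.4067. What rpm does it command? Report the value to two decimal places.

set_propeller: D = 3.365 m, P = 3.19 m (p = P/D = 0.947994); state ← (V=0, rpm=0)
throttle_to(5627): rpm ← 5627
set_airspeed(9.99): V ← 9.99 m/s
adjust_throttle(+119): rpm ← 5627 +119 = 5746
set_airspeed(94.73): V ← 94.73 m/s
set_airspeed(41.47): V ← 41.47 m/s
throttle_to(1877): rpm ← 1877
final state: V = 41.47 m/s, rpm = 1877 → n = rpm/60 = 31.283333 rev/s
target J* = 1.4067; solve J* = V/(n·D) for n: n = V/(J*·D) = 41.47/(1.4067 × 3.365) = 8.760875 rev/s
rpm = 60·n = 525.652495

rpm = 525.65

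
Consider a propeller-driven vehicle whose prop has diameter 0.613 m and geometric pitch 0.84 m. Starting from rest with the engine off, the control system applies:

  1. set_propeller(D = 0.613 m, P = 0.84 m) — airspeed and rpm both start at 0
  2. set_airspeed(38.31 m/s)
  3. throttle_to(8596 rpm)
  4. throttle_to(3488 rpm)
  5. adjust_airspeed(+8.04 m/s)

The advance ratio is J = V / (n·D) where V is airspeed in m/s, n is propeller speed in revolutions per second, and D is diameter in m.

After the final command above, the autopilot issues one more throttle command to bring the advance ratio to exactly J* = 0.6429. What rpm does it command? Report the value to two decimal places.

rpm = 7056.63

set_propeller: D = 0.613 m, P = 0.84 m (p = P/D = 1.370310); state ← (V=0, rpm=0)
set_airspeed(38.31): V ← 38.31 m/s
throttle_to(8596): rpm ← 8596
throttle_to(3488): rpm ← 3488
adjust_airspeed(+8.04): V ← 38.31 +8.04 = 46.35 m/s
final state: V = 46.35 m/s, rpm = 3488 → n = rpm/60 = 58.133333 rev/s
target J* = 0.6429; solve J* = V/(n·D) for n: n = V/(J*·D) = 46.35/(0.6429 × 0.613) = 117.610430 rev/s
rpm = 60·n = 7056.625806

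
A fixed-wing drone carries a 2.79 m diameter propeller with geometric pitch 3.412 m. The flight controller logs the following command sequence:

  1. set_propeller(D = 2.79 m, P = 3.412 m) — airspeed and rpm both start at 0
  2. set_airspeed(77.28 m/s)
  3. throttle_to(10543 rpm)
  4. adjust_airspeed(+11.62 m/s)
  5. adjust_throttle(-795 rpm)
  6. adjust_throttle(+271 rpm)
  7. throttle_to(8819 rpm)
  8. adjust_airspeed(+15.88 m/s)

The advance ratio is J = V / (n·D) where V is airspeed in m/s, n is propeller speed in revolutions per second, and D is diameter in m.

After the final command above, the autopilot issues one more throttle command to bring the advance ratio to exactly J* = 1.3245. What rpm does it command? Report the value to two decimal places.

set_propeller: D = 2.79 m, P = 3.412 m (p = P/D = 1.222939); state ← (V=0, rpm=0)
set_airspeed(77.28): V ← 77.28 m/s
throttle_to(10543): rpm ← 10543
adjust_airspeed(+11.62): V ← 77.28 +11.62 = 88.9 m/s
adjust_throttle(-795): rpm ← 10543 -795 = 9748
adjust_throttle(+271): rpm ← 9748 +271 = 10019
throttle_to(8819): rpm ← 8819
adjust_airspeed(+15.88): V ← 88.9 +15.88 = 104.78 m/s
final state: V = 104.78 m/s, rpm = 8819 → n = rpm/60 = 146.983333 rev/s
target J* = 1.3245; solve J* = V/(n·D) for n: n = V/(J*·D) = 104.78/(1.3245 × 2.79) = 28.354515 rev/s
rpm = 60·n = 1701.270920

rpm = 1701.27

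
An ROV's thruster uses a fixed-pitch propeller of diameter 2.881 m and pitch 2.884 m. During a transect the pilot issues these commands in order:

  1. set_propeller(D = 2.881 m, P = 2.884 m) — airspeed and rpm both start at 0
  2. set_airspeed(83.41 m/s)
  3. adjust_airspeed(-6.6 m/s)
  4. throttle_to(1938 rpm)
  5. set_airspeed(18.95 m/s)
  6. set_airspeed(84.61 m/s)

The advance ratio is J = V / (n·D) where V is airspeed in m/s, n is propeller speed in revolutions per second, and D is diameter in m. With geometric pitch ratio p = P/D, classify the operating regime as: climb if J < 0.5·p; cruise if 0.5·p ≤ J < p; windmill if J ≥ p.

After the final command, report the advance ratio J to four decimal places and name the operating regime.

set_propeller: D = 2.881 m, P = 2.884 m (p = P/D = 1.001041); state ← (V=0, rpm=0)
set_airspeed(83.41): V ← 83.41 m/s
adjust_airspeed(-6.6): V ← 83.41 -6.6 = 76.81 m/s
throttle_to(1938): rpm ← 1938
set_airspeed(18.95): V ← 18.95 m/s
set_airspeed(84.61): V ← 84.61 m/s
final state: V = 84.61 m/s, rpm = 1938 → n = rpm/60 = 32.300000 rev/s
J = V / (n·D) = 84.61 / (32.300000 × 2.881) = 0.909235
regime bands: climb J<0.5005 | cruise [0.5005, 1.0010) | windmill J≥1.0010
J = 0.9092 → cruise

J = 0.9092, regime = cruise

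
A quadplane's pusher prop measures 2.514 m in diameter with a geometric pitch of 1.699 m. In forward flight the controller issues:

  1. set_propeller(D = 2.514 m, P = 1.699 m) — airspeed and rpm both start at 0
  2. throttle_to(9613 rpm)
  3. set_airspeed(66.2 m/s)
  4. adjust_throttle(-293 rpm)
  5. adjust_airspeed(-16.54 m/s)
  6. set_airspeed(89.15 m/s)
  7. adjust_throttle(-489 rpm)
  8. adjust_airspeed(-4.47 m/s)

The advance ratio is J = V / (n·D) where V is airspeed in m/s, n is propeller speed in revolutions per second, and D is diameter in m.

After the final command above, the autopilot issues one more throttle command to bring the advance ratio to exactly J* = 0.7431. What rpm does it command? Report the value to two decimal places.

set_propeller: D = 2.514 m, P = 1.699 m (p = P/D = 0.675815); state ← (V=0, rpm=0)
throttle_to(9613): rpm ← 9613
set_airspeed(66.2): V ← 66.2 m/s
adjust_throttle(-293): rpm ← 9613 -293 = 9320
adjust_airspeed(-16.54): V ← 66.2 -16.54 = 49.66 m/s
set_airspeed(89.15): V ← 89.15 m/s
adjust_throttle(-489): rpm ← 9320 -489 = 8831
adjust_airspeed(-4.47): V ← 89.15 -4.47 = 84.68 m/s
final state: V = 84.68 m/s, rpm = 8831 → n = rpm/60 = 147.183333 rev/s
target J* = 0.7431; solve J* = V/(n·D) for n: n = V/(J*·D) = 84.68/(0.7431 × 2.514) = 45.328183 rev/s
rpm = 60·n = 2719.691006

rpm = 2719.69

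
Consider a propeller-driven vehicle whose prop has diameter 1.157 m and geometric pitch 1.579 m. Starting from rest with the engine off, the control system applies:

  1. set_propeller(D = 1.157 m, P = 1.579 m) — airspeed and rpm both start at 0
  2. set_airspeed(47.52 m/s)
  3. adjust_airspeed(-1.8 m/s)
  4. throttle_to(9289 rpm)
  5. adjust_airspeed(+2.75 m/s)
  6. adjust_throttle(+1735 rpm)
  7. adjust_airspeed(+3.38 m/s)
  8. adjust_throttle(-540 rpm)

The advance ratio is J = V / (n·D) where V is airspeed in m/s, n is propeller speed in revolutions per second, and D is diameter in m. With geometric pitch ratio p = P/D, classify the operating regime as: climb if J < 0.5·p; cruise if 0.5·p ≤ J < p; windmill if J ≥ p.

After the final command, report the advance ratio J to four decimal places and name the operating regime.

set_propeller: D = 1.157 m, P = 1.579 m (p = P/D = 1.364736); state ← (V=0, rpm=0)
set_airspeed(47.52): V ← 47.52 m/s
adjust_airspeed(-1.8): V ← 47.52 -1.8 = 45.72 m/s
throttle_to(9289): rpm ← 9289
adjust_airspeed(+2.75): V ← 45.72 +2.75 = 48.47 m/s
adjust_throttle(+1735): rpm ← 9289 +1735 = 11024
adjust_airspeed(+3.38): V ← 48.47 +3.38 = 51.85 m/s
adjust_throttle(-540): rpm ← 11024 -540 = 10484
final state: V = 51.85 m/s, rpm = 10484 → n = rpm/60 = 174.733333 rev/s
J = V / (n·D) = 51.85 / (174.733333 × 1.157) = 0.256472
regime bands: climb J<0.6824 | cruise [0.6824, 1.3647) | windmill J≥1.3647
J = 0.2565 → climb

J = 0.2565, regime = climb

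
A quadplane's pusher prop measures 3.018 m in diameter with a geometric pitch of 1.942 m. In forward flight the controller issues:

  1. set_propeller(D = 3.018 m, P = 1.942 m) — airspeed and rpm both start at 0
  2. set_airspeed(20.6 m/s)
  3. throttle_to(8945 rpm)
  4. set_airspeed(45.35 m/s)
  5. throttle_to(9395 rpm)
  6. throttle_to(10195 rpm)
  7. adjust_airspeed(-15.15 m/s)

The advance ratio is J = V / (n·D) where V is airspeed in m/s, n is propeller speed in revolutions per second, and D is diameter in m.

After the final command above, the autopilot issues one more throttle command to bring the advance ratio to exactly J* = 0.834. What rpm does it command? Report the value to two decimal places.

set_propeller: D = 3.018 m, P = 1.942 m (p = P/D = 0.643472); state ← (V=0, rpm=0)
set_airspeed(20.6): V ← 20.6 m/s
throttle_to(8945): rpm ← 8945
set_airspeed(45.35): V ← 45.35 m/s
throttle_to(9395): rpm ← 9395
throttle_to(10195): rpm ← 10195
adjust_airspeed(-15.15): V ← 45.35 -15.15 = 30.2 m/s
final state: V = 30.2 m/s, rpm = 10195 → n = rpm/60 = 169.916667 rev/s
target J* = 0.834; solve J* = V/(n·D) for n: n = V/(J*·D) = 30.2/(0.834 × 3.018) = 11.998354 rev/s
rpm = 60·n = 719.901216

rpm = 719.90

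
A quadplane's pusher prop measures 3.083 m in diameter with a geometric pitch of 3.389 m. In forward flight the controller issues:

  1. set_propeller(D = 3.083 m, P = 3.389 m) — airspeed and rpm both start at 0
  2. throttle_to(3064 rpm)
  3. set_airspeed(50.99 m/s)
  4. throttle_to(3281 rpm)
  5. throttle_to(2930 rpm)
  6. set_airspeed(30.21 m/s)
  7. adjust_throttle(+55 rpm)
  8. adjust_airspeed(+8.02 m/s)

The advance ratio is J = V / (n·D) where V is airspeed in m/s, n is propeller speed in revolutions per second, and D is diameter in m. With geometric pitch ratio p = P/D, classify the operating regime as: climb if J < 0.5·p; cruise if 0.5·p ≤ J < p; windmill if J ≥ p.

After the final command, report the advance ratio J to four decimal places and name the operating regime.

set_propeller: D = 3.083 m, P = 3.389 m (p = P/D = 1.099254); state ← (V=0, rpm=0)
throttle_to(3064): rpm ← 3064
set_airspeed(50.99): V ← 50.99 m/s
throttle_to(3281): rpm ← 3281
throttle_to(2930): rpm ← 2930
set_airspeed(30.21): V ← 30.21 m/s
adjust_throttle(+55): rpm ← 2930 +55 = 2985
adjust_airspeed(+8.02): V ← 30.21 +8.02 = 38.23 m/s
final state: V = 38.23 m/s, rpm = 2985 → n = rpm/60 = 49.750000 rev/s
J = V / (n·D) = 38.23 / (49.750000 × 3.083) = 0.249251
regime bands: climb J<0.5496 | cruise [0.5496, 1.0993) | windmill J≥1.0993
J = 0.2493 → climb

J = 0.2493, regime = climb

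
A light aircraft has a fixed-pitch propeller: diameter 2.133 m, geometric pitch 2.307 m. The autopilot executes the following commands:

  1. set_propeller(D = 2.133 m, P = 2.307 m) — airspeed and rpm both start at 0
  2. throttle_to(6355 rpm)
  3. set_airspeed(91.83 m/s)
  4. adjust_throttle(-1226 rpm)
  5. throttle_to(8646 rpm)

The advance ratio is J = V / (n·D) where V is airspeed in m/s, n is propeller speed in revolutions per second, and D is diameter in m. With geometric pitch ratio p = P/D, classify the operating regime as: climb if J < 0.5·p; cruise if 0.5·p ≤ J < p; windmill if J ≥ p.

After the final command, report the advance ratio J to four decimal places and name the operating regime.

set_propeller: D = 2.133 m, P = 2.307 m (p = P/D = 1.081575); state ← (V=0, rpm=0)
throttle_to(6355): rpm ← 6355
set_airspeed(91.83): V ← 91.83 m/s
adjust_throttle(-1226): rpm ← 6355 -1226 = 5129
throttle_to(8646): rpm ← 8646
final state: V = 91.83 m/s, rpm = 8646 → n = rpm/60 = 144.100000 rev/s
J = V / (n·D) = 91.83 / (144.100000 × 2.133) = 0.298765
regime bands: climb J<0.5408 | cruise [0.5408, 1.0816) | windmill J≥1.0816
J = 0.2988 → climb

J = 0.2988, regime = climb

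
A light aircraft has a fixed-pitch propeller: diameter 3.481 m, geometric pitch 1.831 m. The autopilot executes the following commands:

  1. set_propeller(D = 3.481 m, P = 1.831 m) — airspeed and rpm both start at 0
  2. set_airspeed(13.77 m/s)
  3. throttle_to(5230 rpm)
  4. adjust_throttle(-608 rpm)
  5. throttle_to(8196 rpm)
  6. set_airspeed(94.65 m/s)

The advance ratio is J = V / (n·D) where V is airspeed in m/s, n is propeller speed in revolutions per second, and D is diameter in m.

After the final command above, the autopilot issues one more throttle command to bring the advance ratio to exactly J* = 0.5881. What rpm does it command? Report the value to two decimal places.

set_propeller: D = 3.481 m, P = 1.831 m (p = P/D = 0.525998); state ← (V=0, rpm=0)
set_airspeed(13.77): V ← 13.77 m/s
throttle_to(5230): rpm ← 5230
adjust_throttle(-608): rpm ← 5230 -608 = 4622
throttle_to(8196): rpm ← 8196
set_airspeed(94.65): V ← 94.65 m/s
final state: V = 94.65 m/s, rpm = 8196 → n = rpm/60 = 136.600000 rev/s
target J* = 0.5881; solve J* = V/(n·D) for n: n = V/(J*·D) = 94.65/(0.5881 × 3.481) = 46.234420 rev/s
rpm = 60·n = 2774.065211

rpm = 2774.07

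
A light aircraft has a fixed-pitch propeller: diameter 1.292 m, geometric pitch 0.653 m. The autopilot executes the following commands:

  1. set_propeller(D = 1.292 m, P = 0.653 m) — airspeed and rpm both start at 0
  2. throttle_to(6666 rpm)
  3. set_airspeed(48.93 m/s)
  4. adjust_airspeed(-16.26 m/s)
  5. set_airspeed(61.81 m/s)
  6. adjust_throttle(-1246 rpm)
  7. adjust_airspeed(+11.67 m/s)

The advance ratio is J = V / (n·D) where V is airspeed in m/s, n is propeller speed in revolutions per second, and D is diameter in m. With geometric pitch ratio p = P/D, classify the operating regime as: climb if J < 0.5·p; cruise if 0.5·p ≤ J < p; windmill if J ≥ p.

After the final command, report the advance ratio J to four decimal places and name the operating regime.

J = 0.6296, regime = windmill

set_propeller: D = 1.292 m, P = 0.653 m (p = P/D = 0.505418); state ← (V=0, rpm=0)
throttle_to(6666): rpm ← 6666
set_airspeed(48.93): V ← 48.93 m/s
adjust_airspeed(-16.26): V ← 48.93 -16.26 = 32.67 m/s
set_airspeed(61.81): V ← 61.81 m/s
adjust_throttle(-1246): rpm ← 6666 -1246 = 5420
adjust_airspeed(+11.67): V ← 61.81 +11.67 = 73.48 m/s
final state: V = 73.48 m/s, rpm = 5420 → n = rpm/60 = 90.333333 rev/s
J = V / (n·D) = 73.48 / (90.333333 × 1.292) = 0.629591
regime bands: climb J<0.2527 | cruise [0.2527, 0.5054) | windmill J≥0.5054
J = 0.6296 → windmill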